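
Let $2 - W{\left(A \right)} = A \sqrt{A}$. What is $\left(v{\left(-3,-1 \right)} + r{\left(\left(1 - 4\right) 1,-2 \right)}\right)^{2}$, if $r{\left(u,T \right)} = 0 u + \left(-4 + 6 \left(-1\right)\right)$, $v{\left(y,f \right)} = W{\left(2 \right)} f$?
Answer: $152 - 48 \sqrt{2} \approx 84.118$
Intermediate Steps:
$W{\left(A \right)} = 2 - A^{\frac{3}{2}}$ ($W{\left(A \right)} = 2 - A \sqrt{A} = 2 - A^{\frac{3}{2}}$)
$v{\left(y,f \right)} = f \left(2 - 2 \sqrt{2}\right)$ ($v{\left(y,f \right)} = \left(2 - 2^{\frac{3}{2}}\right) f = \left(2 - 2 \sqrt{2}\right) f = f \left(2 - 2 \sqrt{2}\right)$)
$r{\left(u,T \right)} = -10$ ($r{\left(u,T \right)} = 0 - 10 = -10$)
$\left(v{\left(-3,-1 \right)} + r{\left(\left(1 - 4\right) 1,-2 \right)}\right)^{2} = \left(2 \left(-1\right) \left(1 - \sqrt{2}\right) - 10\right)^{2} = \left(\left(-2 + 2 \sqrt{2}\right) - 10\right)^{2} = \left(-12 + 2 \sqrt{2}\right)^{2}$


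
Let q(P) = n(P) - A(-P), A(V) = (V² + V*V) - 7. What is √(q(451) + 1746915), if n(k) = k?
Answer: √1340571 ≈ 1157.8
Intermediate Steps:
A(V) = -7 + 2*V² (A(V) = (V² + V²) - 7 = 2*V² - 7 = -7 + 2*V²)
q(P) = 7 + P - 2*P² (q(P) = P - (-7 + 2*(-P)²) = P - (-7 + 2*P²) = P + (7 - 2*P²) = 7 + P - 2*P²)
√(q(451) + 1746915) = √((7 + 451 - 2*451²) + 1746915) = √((7 + 451 - 2*203401) + 1746915) = √((7 + 451 - 406802) + 1746915) = √(-406344 + 1746915) = √1340571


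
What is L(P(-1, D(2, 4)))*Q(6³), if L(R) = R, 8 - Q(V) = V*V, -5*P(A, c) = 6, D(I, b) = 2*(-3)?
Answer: 279888/5 ≈ 55978.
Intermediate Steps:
D(I, b) = -6
P(A, c) = -6/5 (P(A, c) = -⅕*6 = -6/5)
Q(V) = 8 - V² (Q(V) = 8 - V*V = 8 - V²)
L(P(-1, D(2, 4)))*Q(6³) = -6*(8 - (6³)²)/5 = -6*(8 - 1*216²)/5 = -6*(8 - 1*46656)/5 = -6*(8 - 46656)/5 = -6/5*(-46648) = 279888/5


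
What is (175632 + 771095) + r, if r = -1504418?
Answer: -557691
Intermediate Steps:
(175632 + 771095) + r = (175632 + 771095) - 1504418 = 946727 - 1504418 = -557691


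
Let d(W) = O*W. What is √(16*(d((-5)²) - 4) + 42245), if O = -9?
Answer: √38581 ≈ 196.42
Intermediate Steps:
d(W) = -9*W
√(16*(d((-5)²) - 4) + 42245) = √(16*(-9*(-5)² - 4) + 42245) = √(16*(-9*25 - 4) + 42245) = √(16*(-225 - 4) + 42245) = √(16*(-229) + 42245) = √(-3664 + 42245) = √38581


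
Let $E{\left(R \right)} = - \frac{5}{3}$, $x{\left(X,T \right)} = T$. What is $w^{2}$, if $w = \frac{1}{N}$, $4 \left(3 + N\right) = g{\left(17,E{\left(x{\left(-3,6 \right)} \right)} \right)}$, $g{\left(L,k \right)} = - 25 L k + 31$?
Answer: $\frac{36}{1190281} \approx 3.0245 \cdot 10^{-5}$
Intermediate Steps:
$E{\left(R \right)} = - \frac{5}{3}$ ($E{\left(R \right)} = \left(-5\right) \frac{1}{3} = - \frac{5}{3}$)
$g{\left(L,k \right)} = 31 - 25 L k$ ($g{\left(L,k \right)} = - 25 L k + 31 = 31 - 25 L k$)
$N = \frac{1091}{6}$ ($N = -3 + \frac{31 - 425 \left(- \frac{5}{3}\right)}{4} = -3 + \frac{31 + \frac{2125}{3}}{4} = -3 + \frac{1}{4} \cdot \frac{2218}{3} = -3 + \frac{1109}{6} = \frac{1091}{6} \approx 181.83$)
$w = \frac{6}{1091}$ ($w = \frac{1}{\frac{1091}{6}} = \frac{6}{1091} \approx 0.0054995$)
$w^{2} = \left(\frac{6}{1091}\right)^{2} = \frac{36}{1190281}$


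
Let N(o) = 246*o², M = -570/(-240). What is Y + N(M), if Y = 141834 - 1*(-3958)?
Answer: 4709747/32 ≈ 1.4718e+5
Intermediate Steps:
M = 19/8 (M = -570*(-1/240) = 19/8 ≈ 2.3750)
Y = 145792 (Y = 141834 + 3958 = 145792)
Y + N(M) = 145792 + 246*(19/8)² = 145792 + 246*(361/64) = 145792 + 44403/32 = 4709747/32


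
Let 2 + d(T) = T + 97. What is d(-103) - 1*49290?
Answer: -49298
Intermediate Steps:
d(T) = 95 + T (d(T) = -2 + (T + 97) = -2 + (97 + T) = 95 + T)
d(-103) - 1*49290 = (95 - 103) - 1*49290 = -8 - 49290 = -49298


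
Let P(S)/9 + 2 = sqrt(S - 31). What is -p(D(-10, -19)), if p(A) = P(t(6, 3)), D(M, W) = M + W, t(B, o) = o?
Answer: 18 - 18*I*sqrt(7) ≈ 18.0 - 47.624*I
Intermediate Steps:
P(S) = -18 + 9*sqrt(-31 + S) (P(S) = -18 + 9*sqrt(S - 31) = -18 + 9*sqrt(-31 + S))
p(A) = -18 + 18*I*sqrt(7) (p(A) = -18 + 9*sqrt(-31 + 3) = -18 + 9*sqrt(-28) = -18 + 9*(2*I*sqrt(7)) = -18 + 18*I*sqrt(7))
-p(D(-10, -19)) = -(-18 + 18*I*sqrt(7)) = 18 - 18*I*sqrt(7)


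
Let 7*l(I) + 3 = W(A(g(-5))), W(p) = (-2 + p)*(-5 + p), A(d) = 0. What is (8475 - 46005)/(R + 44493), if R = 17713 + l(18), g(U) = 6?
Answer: -37530/62207 ≈ -0.60331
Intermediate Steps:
W(p) = (-5 + p)*(-2 + p)
l(I) = 1 (l(I) = -3/7 + (10 + 0**2 - 7*0)/7 = -3/7 + (10 + 0 + 0)/7 = -3/7 + (1/7)*10 = -3/7 + 10/7 = 1)
R = 17714 (R = 17713 + 1 = 17714)
(8475 - 46005)/(R + 44493) = (8475 - 46005)/(17714 + 44493) = -37530/62207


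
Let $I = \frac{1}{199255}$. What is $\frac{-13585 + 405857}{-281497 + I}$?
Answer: $- \frac{39081078680}{28044842367} \approx -1.3935$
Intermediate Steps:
$I = \frac{1}{199255} \approx 5.0187 \cdot 10^{-6}$
$\frac{-13585 + 405857}{-281497 + I} = \frac{-13585 + 405857}{-281497 + \frac{1}{199255}} = \frac{392272}{- \frac{56089684734}{199255}} = 392272 \left(- \frac{199255}{56089684734}\right) = - \frac{39081078680}{28044842367}$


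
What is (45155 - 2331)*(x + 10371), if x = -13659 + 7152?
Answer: 165471936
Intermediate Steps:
x = -6507
(45155 - 2331)*(x + 10371) = (45155 - 2331)*(-6507 + 10371) = 42824*3864 = 165471936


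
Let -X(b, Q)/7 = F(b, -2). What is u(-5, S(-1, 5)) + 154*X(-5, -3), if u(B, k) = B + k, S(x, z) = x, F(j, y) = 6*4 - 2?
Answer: -23722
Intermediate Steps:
F(j, y) = 22 (F(j, y) = 24 - 2 = 22)
X(b, Q) = -154 (X(b, Q) = -7*22 = -154)
u(-5, S(-1, 5)) + 154*X(-5, -3) = (-5 - 1) + 154*(-154) = -6 - 23716 = -23722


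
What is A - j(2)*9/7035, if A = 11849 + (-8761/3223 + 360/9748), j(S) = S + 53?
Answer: 43638469297345/3683737519 ≈ 11846.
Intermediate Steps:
j(S) = 53 + S
A = 93046329412/7854451 (A = 11849 + (-8761*1/3223 + 360*(1/9748)) = 11849 + (-8761/3223 + 90/2437) = 11849 - 21060487/7854451 = 93046329412/7854451 ≈ 11846.)
A - j(2)*9/7035 = 93046329412/7854451 - (53 + 2)*9/7035 = 93046329412/7854451 - 55*9/7035 = 93046329412/7854451 - 495/7035 = 93046329412/7854451 - 1*33/469 = 93046329412/7854451 - 33/469 = 43638469297345/3683737519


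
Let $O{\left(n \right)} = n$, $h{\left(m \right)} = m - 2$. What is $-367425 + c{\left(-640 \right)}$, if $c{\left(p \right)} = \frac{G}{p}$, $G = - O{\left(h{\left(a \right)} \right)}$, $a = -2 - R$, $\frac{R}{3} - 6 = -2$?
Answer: $- \frac{14697001}{40} \approx -3.6743 \cdot 10^{5}$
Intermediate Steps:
$R = 12$ ($R = 18 + 3 \left(-2\right) = 18 - 6 = 12$)
$a = -14$ ($a = -2 - 12 = -14$)
$h{\left(m \right)} = -2 + m$
$G = 16$ ($G = - (-2 - 14) = \left(-1\right) \left(-16\right) = 16$)
$c{\left(p \right)} = \frac{16}{p}$
$-367425 + c{\left(-640 \right)} = -367425 + \frac{16}{-640} = -367425 + 16 \left(- \frac{1}{640}\right) = -367425 - \frac{1}{40} = - \frac{14697001}{40}$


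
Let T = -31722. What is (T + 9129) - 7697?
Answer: -30290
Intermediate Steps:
(T + 9129) - 7697 = (-31722 + 9129) - 7697 = -22593 - 7697 = -30290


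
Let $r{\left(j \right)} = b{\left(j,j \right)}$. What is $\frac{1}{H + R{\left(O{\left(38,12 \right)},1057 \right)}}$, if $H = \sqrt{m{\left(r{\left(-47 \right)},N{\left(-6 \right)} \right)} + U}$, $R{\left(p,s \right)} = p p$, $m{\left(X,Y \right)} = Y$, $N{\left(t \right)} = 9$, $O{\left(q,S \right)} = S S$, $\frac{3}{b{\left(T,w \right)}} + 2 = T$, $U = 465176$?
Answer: $\frac{20736}{429516511} - \frac{\sqrt{465185}}{429516511} \approx 4.669 \cdot 10^{-5}$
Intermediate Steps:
$b{\left(T,w \right)} = \frac{3}{-2 + T}$
$O{\left(q,S \right)} = S^{2}$
$r{\left(j \right)} = \frac{3}{-2 + j}$
$R{\left(p,s \right)} = p^{2}$
$H = \sqrt{465185}$ ($H = \sqrt{9 + 465176} = \sqrt{465185} \approx 682.04$)
$\frac{1}{H + R{\left(O{\left(38,12 \right)},1057 \right)}} = \frac{1}{\sqrt{465185} + \left(12^{2}\right)^{2}} = \frac{1}{\sqrt{465185} + 144^{2}} = \frac{1}{\sqrt{465185} + 20736} = \frac{1}{20736 + \sqrt{465185}}$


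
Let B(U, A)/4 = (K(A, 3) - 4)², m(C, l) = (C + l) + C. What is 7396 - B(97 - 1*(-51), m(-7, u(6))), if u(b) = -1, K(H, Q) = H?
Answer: 5952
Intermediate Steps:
m(C, l) = l + 2*C
B(U, A) = 4*(-4 + A)² (B(U, A) = 4*(A - 4)² = 4*(-4 + A)²)
7396 - B(97 - 1*(-51), m(-7, u(6))) = 7396 - 4*(-4 + (-1 + 2*(-7)))² = 7396 - 4*(-4 + (-1 - 14))² = 7396 - 4*(-4 - 15)² = 7396 - 4*(-19)² = 7396 - 4*361 = 7396 - 1*1444 = 7396 - 1444 = 5952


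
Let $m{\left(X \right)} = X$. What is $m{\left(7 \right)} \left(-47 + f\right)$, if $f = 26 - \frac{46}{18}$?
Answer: $- \frac{1484}{9} \approx -164.89$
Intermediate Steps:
$f = \frac{211}{9}$ ($f = 26 - \frac{23}{9} = \frac{211}{9} \approx 23.444$)
$m{\left(7 \right)} \left(-47 + f\right) = 7 \left(-47 + \frac{211}{9}\right) = 7 \left(- \frac{212}{9}\right) = - \frac{1484}{9}$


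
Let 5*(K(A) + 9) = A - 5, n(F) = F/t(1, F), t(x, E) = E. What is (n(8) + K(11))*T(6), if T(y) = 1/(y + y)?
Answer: -17/30 ≈ -0.56667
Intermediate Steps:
T(y) = 1/(2*y)
n(F) = 1 (n(F) = F/F = 1)
K(A) = -10 + A/5 (K(A) = -9 + (A - 5)/5 = -9 + (-5 + A)/5 = -9 + (-1 + A/5) = -10 + A/5)
(n(8) + K(11))*T(6) = (1 + (-10 + (1/5)*11))*((1/2)/6) = (1 + (-10 + 11/5))*((1/2)*(1/6)) = (1 - 39/5)*(1/12) = -34/5*1/12 = -17/30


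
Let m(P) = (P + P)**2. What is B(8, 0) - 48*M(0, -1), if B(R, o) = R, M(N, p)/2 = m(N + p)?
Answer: -376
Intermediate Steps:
m(P) = 4*P**2 (m(P) = (2*P)**2 = 4*P**2)
M(N, p) = 8*(N + p)**2 (M(N, p) = 2*(4*(N + p)**2) = 8*(N + p)**2)
B(8, 0) - 48*M(0, -1) = 8 - 384*(0 - 1)**2 = 8 - 384*(-1)**2 = 8 - 384 = -376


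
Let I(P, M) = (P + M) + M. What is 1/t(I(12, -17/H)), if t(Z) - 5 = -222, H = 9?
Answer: -1/217 ≈ -0.0046083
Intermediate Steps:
I(P, M) = P + 2*M (I(P, M) = (M + P) + M = P + 2*M)
t(Z) = -217 (t(Z) = 5 - 222 = -217)
1/t(I(12, -17/H)) = 1/(-217) = -1/217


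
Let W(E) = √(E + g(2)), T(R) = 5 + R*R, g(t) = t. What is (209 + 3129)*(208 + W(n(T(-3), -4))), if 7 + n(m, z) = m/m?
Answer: 694304 + 6676*I ≈ 6.943e+5 + 6676.0*I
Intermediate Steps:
T(R) = 5 + R²
n(m, z) = -6 (n(m, z) = -7 + m/m = -7 + 1 = -6)
W(E) = √(2 + E) (W(E) = √(E + 2) = √(2 + E))
(209 + 3129)*(208 + W(n(T(-3), -4))) = (209 + 3129)*(208 + √(2 - 6)) = 3338*(208 + √(-4)) = 3338*(208 + 2*I) = 694304 + 6676*I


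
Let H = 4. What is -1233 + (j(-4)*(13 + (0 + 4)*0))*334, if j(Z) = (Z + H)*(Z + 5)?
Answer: -1233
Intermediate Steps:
j(Z) = (4 + Z)*(5 + Z) (j(Z) = (Z + 4)*(Z + 5) = (4 + Z)*(5 + Z))
-1233 + (j(-4)*(13 + (0 + 4)*0))*334 = -1233 + ((20 + (-4)² + 9*(-4))*(13 + (0 + 4)*0))*334 = -1233 + ((20 + 16 - 36)*(13 + 4*0))*334 = -1233 + (0*(13 + 0))*334 = -1233 + (0*13)*334 = -1233 + 0*334 = -1233 + 0 = -1233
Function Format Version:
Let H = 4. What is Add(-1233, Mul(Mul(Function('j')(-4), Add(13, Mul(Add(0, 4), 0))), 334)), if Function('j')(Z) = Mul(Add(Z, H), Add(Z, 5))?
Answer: -1233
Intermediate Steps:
Function('j')(Z) = Mul(Add(4, Z), Add(5, Z)) (Function('j')(Z) = Mul(Add(Z, 4), Add(Z, 5)) = Mul(Add(4, Z), Add(5, Z)))
Add(-1233, Mul(Mul(Function('j')(-4), Add(13, Mul(Add(0, 4), 0))), 334)) = Add(-1233, Mul(Mul(Add(20, Pow(-4, 2), Mul(9, -4)), Add(13, Mul(Add(0, 4), 0))), 334)) = Add(-1233, Mul(Mul(Add(20, 16, -36), Add(13, Mul(4, 0))), 334)) = Add(-1233, Mul(Mul(0, Add(13, 0)), 334)) = Add(-1233, Mul(Mul(0, 13), 334)) = Add(-1233, Mul(0, 334)) = Add(-1233, 0) = -1233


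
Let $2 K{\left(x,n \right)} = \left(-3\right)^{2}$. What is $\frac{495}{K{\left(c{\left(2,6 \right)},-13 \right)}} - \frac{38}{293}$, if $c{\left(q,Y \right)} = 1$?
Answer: $\frac{32192}{293} \approx 109.87$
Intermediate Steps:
$K{\left(x,n \right)} = \frac{9}{2}$ ($K{\left(x,n \right)} = \frac{\left(-3\right)^{2}}{2} = \frac{1}{2} \cdot 9 = \frac{9}{2}$)
$\frac{495}{K{\left(c{\left(2,6 \right)},-13 \right)}} - \frac{38}{293} = \frac{495}{\frac{9}{2}} - \frac{38}{293} = 495 \cdot \frac{2}{9} - \frac{38}{293} = 110 - \frac{38}{293} = \frac{32192}{293}$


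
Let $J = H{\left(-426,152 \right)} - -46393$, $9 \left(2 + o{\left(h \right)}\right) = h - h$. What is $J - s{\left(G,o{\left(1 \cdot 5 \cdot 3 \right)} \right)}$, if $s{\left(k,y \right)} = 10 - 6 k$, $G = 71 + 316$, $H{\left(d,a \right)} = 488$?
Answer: $49193$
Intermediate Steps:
$o{\left(h \right)} = -2$ ($o{\left(h \right)} = -2 + \frac{h - h}{9} = -2 + \frac{1}{9} \cdot 0 = -2 + 0 = -2$)
$G = 387$
$J = 46881$ ($J = 488 - -46393 = 488 + 46393 = 46881$)
$J - s{\left(G,o{\left(1 \cdot 5 \cdot 3 \right)} \right)} = 46881 - \left(10 - 2322\right) = 46881 - -2312 = 46881 + 2312 = 49193$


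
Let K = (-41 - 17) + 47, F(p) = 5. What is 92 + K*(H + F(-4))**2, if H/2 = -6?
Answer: -447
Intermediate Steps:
H = -12 (H = 2*(-6) = -12)
K = -11 (K = -58 + 47 = -11)
92 + K*(H + F(-4))**2 = 92 - 11*(-12 + 5)**2 = 92 - 11*(-7)**2 = 92 - 11*49 = 92 - 539 = -447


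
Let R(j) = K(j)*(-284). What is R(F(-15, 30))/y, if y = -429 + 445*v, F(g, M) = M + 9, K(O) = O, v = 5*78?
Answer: -284/4439 ≈ -0.063978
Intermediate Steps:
v = 390
F(g, M) = 9 + M
R(j) = -284*j (R(j) = j*(-284) = -284*j)
y = 173121 (y = -429 + 445*390 = -429 + 173550 = 173121)
R(F(-15, 30))/y = -284*(9 + 30)/173121 = -284*39*(1/173121) = -11076*1/173121 = -284/4439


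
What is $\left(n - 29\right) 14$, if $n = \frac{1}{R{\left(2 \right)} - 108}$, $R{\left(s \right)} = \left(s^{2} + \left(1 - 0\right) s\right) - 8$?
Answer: $- \frac{22337}{55} \approx -406.13$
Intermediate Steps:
$R{\left(s \right)} = -8 + s + s^{2}$ ($R{\left(s \right)} = \left(s^{2} + \left(1 + 0\right) s\right) - 8 = \left(s^{2} + 1 s\right) - 8 = \left(s^{2} + s\right) - 8 = \left(s + s^{2}\right) - 8 = -8 + s + s^{2}$)
$n = - \frac{1}{110}$ ($n = \frac{1}{\left(-8 + 2 + 2^{2}\right) - 108} = \frac{1}{\left(-8 + 2 + 4\right) - 108} = \frac{1}{-2 - 108} = \frac{1}{-110} = - \frac{1}{110} \approx -0.0090909$)
$\left(n - 29\right) 14 = \left(- \frac{1}{110} - 29\right) 14 = \left(- \frac{3191}{110}\right) 14 = - \frac{22337}{55}$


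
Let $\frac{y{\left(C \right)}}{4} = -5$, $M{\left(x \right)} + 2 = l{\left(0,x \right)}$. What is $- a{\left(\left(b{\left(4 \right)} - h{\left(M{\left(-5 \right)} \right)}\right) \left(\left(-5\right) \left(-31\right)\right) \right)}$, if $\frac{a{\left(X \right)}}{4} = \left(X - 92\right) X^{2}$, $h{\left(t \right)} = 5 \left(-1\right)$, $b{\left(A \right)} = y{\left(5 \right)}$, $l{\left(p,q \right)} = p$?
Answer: $52261582500$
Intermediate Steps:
$M{\left(x \right)} = -2$ ($M{\left(x \right)} = -2 + 0 = -2$)
$y{\left(C \right)} = -20$ ($y{\left(C \right)} = 4 \left(-5\right) = -20$)
$b{\left(A \right)} = -20$
$h{\left(t \right)} = -5$
$a{\left(X \right)} = 4 X^{2} \left(-92 + X\right)$ ($a{\left(X \right)} = 4 \left(X - 92\right) X^{2} = 4 \left(-92 + X\right) X^{2} = 4 X^{2} \left(-92 + X\right)$)
$- a{\left(\left(b{\left(4 \right)} - h{\left(M{\left(-5 \right)} \right)}\right) \left(\left(-5\right) \left(-31\right)\right) \right)} = - 4 \left(\left(-20 - -5\right) \left(\left(-5\right) \left(-31\right)\right)\right)^{2} \left(-92 + \left(-20 - -5\right) \left(\left(-5\right) \left(-31\right)\right)\right) = - 4 \left(\left(-20 + 5\right) 155\right)^{2} \left(-92 + \left(-20 + 5\right) 155\right) = - 4 \left(\left(-15\right) 155\right)^{2} \left(-92 - 2325\right) = - 4 \left(-2325\right)^{2} \left(-92 - 2325\right) = - 4 \cdot 5405625 \left(-2417\right) = \left(-1\right) \left(-52261582500\right) = 52261582500$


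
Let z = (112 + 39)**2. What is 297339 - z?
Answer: 274538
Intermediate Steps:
z = 22801 (z = 151**2 = 22801)
297339 - z = 297339 - 1*22801 = 297339 - 22801 = 274538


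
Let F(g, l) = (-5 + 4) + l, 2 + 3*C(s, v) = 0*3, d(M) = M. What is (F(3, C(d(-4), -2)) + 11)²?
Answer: 784/9 ≈ 87.111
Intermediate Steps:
C(s, v) = -⅔ (C(s, v) = -⅔ + (0*3)/3 = -⅔ + (⅓)*0 = -⅔ + 0 = -⅔)
F(g, l) = -1 + l
(F(3, C(d(-4), -2)) + 11)² = ((-1 - ⅔) + 11)² = (-5/3 + 11)² = (28/3)² = 784/9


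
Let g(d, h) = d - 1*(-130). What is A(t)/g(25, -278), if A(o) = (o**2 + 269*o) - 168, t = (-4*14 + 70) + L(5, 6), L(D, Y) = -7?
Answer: 1764/155 ≈ 11.381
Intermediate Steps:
g(d, h) = 130 + d (g(d, h) = d + 130 = 130 + d)
t = 7 (t = (-4*14 + 70) - 7 = (-56 + 70) - 7 = 14 - 7 = 7)
A(o) = -168 + o**2 + 269*o
A(t)/g(25, -278) = (-168 + 7**2 + 269*7)/(130 + 25) = (-168 + 49 + 1883)/155 = 1764*(1/155) = 1764/155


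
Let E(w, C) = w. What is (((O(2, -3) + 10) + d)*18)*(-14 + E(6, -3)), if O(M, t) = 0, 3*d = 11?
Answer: -1968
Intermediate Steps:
d = 11/3 (d = (1/3)*11 = 11/3 ≈ 3.6667)
(((O(2, -3) + 10) + d)*18)*(-14 + E(6, -3)) = (((0 + 10) + 11/3)*18)*(-14 + 6) = ((10 + 11/3)*18)*(-8) = ((41/3)*18)*(-8) = 246*(-8) = -1968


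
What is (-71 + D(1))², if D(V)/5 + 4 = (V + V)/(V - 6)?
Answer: 8649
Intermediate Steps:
D(V) = -20 + 10*V/(-6 + V) (D(V) = -20 + 5*((V + V)/(V - 6)) = -20 + 5*((2*V)/(-6 + V)) = -20 + 5*(2*V/(-6 + V)) = -20 + 10*V/(-6 + V))
(-71 + D(1))² = (-71 + 10*(12 - 1*1)/(-6 + 1))² = (-71 + 10*(12 - 1)/(-5))² = (-71 + 10*(-⅕)*11)² = (-71 - 22)² = (-93)² = 8649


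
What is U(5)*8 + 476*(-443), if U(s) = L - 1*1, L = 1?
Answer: -210868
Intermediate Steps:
U(s) = 0 (U(s) = 1 - 1*1 = 1 - 1 = 0)
U(5)*8 + 476*(-443) = 0*8 + 476*(-443) = 0 - 210868 = -210868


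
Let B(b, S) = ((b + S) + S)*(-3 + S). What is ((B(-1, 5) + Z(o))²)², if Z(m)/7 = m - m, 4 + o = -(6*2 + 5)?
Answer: 104976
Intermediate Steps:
B(b, S) = (-3 + S)*(b + 2*S) (B(b, S) = ((S + b) + S)*(-3 + S) = (b + 2*S)*(-3 + S) = (-3 + S)*(b + 2*S))
o = -21 (o = -4 - (6*2 + 5) = -4 - (12 + 5) = -4 - 1*17 = -4 - 17 = -21)
Z(m) = 0 (Z(m) = 7*(m - m) = 7*0 = 0)
((B(-1, 5) + Z(o))²)² = (((-6*5 - 3*(-1) + 2*5² + 5*(-1)) + 0)²)² = (((-30 + 3 + 2*25 - 5) + 0)²)² = (((-30 + 3 + 50 - 5) + 0)²)² = ((18 + 0)²)² = (18²)² = 324² = 104976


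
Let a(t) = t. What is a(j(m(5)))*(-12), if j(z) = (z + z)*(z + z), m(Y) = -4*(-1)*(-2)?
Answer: -3072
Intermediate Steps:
m(Y) = -8 (m(Y) = 4*(-2) = -8)
j(z) = 4*z² (j(z) = (2*z)*(2*z) = 4*z²)
a(j(m(5)))*(-12) = (4*(-8)²)*(-12) = (4*64)*(-12) = 256*(-12) = -3072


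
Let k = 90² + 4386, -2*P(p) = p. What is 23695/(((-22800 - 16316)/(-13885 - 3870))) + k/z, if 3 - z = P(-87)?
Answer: 1576203713/150876 ≈ 10447.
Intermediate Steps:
P(p) = -p/2
z = -81/2 (z = 3 - (-1)*(-87)/2 = 3 - 1*87/2 = 3 - 87/2 = -81/2 ≈ -40.500)
k = 12486 (k = 8100 + 4386 = 12486)
23695/(((-22800 - 16316)/(-13885 - 3870))) + k/z = 23695/(((-22800 - 16316)/(-13885 - 3870))) + 12486/(-81/2) = 23695/((-39116/(-17755))) + 12486*(-2/81) = 23695/((-39116*(-1/17755))) - 8324/27 = 23695/(39116/17755) - 8324/27 = 23695*(17755/39116) - 8324/27 = 60100675/5588 - 8324/27 = 1576203713/150876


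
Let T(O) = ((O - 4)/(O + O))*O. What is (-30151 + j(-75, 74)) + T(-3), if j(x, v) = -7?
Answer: -60323/2 ≈ -30162.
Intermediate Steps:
T(O) = -2 + O/2 (T(O) = ((-4 + O)/((2*O)))*O = ((-4 + O)*(1/(2*O)))*O = ((-4 + O)/(2*O))*O = -2 + O/2)
(-30151 + j(-75, 74)) + T(-3) = (-30151 - 7) + (-2 + (½)*(-3)) = -30158 + (-2 - 3/2) = -30158 - 7/2 = -60323/2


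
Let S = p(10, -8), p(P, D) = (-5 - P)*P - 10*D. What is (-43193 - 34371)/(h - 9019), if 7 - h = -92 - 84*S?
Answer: 19391/3700 ≈ 5.2408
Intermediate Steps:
p(P, D) = -10*D + P*(-5 - P) (p(P, D) = P*(-5 - P) - 10*D = -10*D + P*(-5 - P))
S = -70 (S = -1*10² - 10*(-8) - 5*10 = -1*100 + 80 - 50 = -100 + 80 - 50 = -70)
h = -5781 (h = 7 - (-92 - 84*(-70)) = 7 - (-92 + 5880) = 7 - 1*5788 = 7 - 5788 = -5781)
(-43193 - 34371)/(h - 9019) = (-43193 - 34371)/(-5781 - 9019) = -77564/(-14800) = -77564*(-1/14800) = 19391/3700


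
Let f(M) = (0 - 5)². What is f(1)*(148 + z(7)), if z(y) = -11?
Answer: 3425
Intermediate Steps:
f(M) = 25 (f(M) = (-5)² = 25)
f(1)*(148 + z(7)) = 25*(148 - 11) = 25*137 = 3425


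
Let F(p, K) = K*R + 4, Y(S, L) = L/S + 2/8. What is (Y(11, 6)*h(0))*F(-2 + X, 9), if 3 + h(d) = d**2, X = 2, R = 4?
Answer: -1050/11 ≈ -95.455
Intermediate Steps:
h(d) = -3 + d**2
Y(S, L) = 1/4 + L/S (Y(S, L) = L/S + 2*(1/8) = L/S + 1/4 = 1/4 + L/S)
F(p, K) = 4 + 4*K (F(p, K) = K*4 + 4 = 4*K + 4 = 4 + 4*K)
(Y(11, 6)*h(0))*F(-2 + X, 9) = (((6 + (1/4)*11)/11)*(-3 + 0**2))*(4 + 4*9) = (((6 + 11/4)/11)*(-3 + 0))*(4 + 36) = (((1/11)*(35/4))*(-3))*40 = ((35/44)*(-3))*40 = -105/44*40 = -1050/11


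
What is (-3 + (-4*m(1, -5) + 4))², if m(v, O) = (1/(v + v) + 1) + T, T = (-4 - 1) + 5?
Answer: 25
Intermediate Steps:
T = 0 (T = -5 + 5 = 0)
m(v, O) = 1 + 1/(2*v) (m(v, O) = (1/(v + v) + 1) + 0 = (1/(2*v) + 1) + 0 = (1 + 1/(2*v)) + 0 = 1 + 1/(2*v))
(-3 + (-4*m(1, -5) + 4))² = (-3 + (-4*(½ + 1)/1 + 4))² = (-3 + (-4*3/2 + 4))² = (-3 + (-6 + 4))² = (-3 - 2)² = (-5)² = 25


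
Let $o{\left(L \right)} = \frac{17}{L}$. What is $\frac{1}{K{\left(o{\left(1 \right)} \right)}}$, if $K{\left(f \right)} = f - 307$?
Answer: $- \frac{1}{290} \approx -0.0034483$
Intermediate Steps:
$K{\left(f \right)} = -307 + f$
$\frac{1}{K{\left(o{\left(1 \right)} \right)}} = \frac{1}{-307 + \frac{17}{1}} = \frac{1}{-307 + 17 \cdot 1} = \frac{1}{-307 + 17} = \frac{1}{-290} = - \frac{1}{290}$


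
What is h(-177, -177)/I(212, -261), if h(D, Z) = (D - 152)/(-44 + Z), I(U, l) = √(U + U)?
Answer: 329*√106/46852 ≈ 0.072297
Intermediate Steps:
I(U, l) = √2*√U (I(U, l) = √(2*U) = √2*√U)
h(D, Z) = (-152 + D)/(-44 + Z)
h(-177, -177)/I(212, -261) = ((-152 - 177)/(-44 - 177))/((√2*√212)) = (-329/(-221))/((√2*(2*√53))) = (-1/221*(-329))/((2*√106)) = 329*(√106/212)/221 = 329*√106/46852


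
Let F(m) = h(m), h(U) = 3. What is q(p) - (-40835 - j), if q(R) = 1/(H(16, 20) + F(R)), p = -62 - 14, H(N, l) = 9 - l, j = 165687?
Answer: 1652175/8 ≈ 2.0652e+5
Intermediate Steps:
F(m) = 3
p = -76
q(R) = -⅛ (q(R) = 1/((9 - 1*20) + 3) = 1/((9 - 20) + 3) = 1/(-11 + 3) = 1/(-8) = -⅛)
q(p) - (-40835 - j) = -⅛ - (-40835 - 1*165687) = -⅛ - (-40835 - 165687) = -⅛ - 1*(-206522) = -⅛ + 206522 = 1652175/8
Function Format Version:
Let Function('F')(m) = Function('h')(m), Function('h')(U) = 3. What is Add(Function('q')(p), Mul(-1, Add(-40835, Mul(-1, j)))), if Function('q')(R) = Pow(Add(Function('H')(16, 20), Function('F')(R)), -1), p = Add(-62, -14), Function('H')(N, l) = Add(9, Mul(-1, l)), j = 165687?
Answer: Rational(1652175, 8) ≈ 2.0652e+5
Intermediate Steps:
Function('F')(m) = 3
p = -76
Function('q')(R) = Rational(-1, 8) (Function('q')(R) = Pow(Add(Add(9, Mul(-1, 20)), 3), -1) = Pow(Add(Add(9, -20), 3), -1) = Pow(Add(-11, 3), -1) = Pow(-8, -1) = Rational(-1, 8))
Add(Function('q')(p), Mul(-1, Add(-40835, Mul(-1, j)))) = Add(Rational(-1, 8), Mul(-1, Add(-40835, Mul(-1, 165687)))) = Add(Rational(-1, 8), Mul(-1, Add(-40835, -165687))) = Add(Rational(-1, 8), Mul(-1, -206522)) = Add(Rational(-1, 8), 206522) = Rational(1652175, 8)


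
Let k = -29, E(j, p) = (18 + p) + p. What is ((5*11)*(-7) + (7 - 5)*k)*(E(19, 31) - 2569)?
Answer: 1102627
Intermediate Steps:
E(j, p) = 18 + 2*p
((5*11)*(-7) + (7 - 5)*k)*(E(19, 31) - 2569) = ((5*11)*(-7) + (7 - 5)*(-29))*((18 + 2*31) - 2569) = (55*(-7) + 2*(-29))*((18 + 62) - 2569) = (-385 - 58)*(80 - 2569) = -443*(-2489) = 1102627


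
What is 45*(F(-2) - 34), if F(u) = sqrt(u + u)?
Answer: -1530 + 90*I ≈ -1530.0 + 90.0*I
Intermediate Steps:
F(u) = sqrt(2)*sqrt(u) (F(u) = sqrt(2*u) = sqrt(2)*sqrt(u))
45*(F(-2) - 34) = 45*(sqrt(2)*sqrt(-2) - 34) = 45*(sqrt(2)*(I*sqrt(2)) - 34) = 45*(2*I - 34) = 45*(-34 + 2*I) = -1530 + 90*I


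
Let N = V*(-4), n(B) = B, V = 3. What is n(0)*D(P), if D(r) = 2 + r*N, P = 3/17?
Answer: 0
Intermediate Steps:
P = 3/17 (P = 3*(1/17) = 3/17 ≈ 0.17647)
N = -12 (N = 3*(-4) = -12)
D(r) = 2 - 12*r (D(r) = 2 + r*(-12) = 2 - 12*r)
n(0)*D(P) = 0*(2 - 12*3/17) = 0*(2 - 36/17) = 0*(-2/17) = 0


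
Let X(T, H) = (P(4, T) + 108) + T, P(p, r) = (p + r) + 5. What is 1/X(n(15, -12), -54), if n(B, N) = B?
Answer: 1/147 ≈ 0.0068027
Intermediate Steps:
P(p, r) = 5 + p + r
X(T, H) = 117 + 2*T (X(T, H) = ((5 + 4 + T) + 108) + T = ((9 + T) + 108) + T = (117 + T) + T = 117 + 2*T)
1/X(n(15, -12), -54) = 1/(117 + 2*15) = 1/(117 + 30) = 1/147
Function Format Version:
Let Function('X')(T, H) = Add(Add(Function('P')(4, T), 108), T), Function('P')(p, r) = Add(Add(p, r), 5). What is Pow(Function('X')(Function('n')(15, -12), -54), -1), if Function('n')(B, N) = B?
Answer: Rational(1, 147) ≈ 0.0068027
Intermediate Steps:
Function('P')(p, r) = Add(5, p, r)
Function('X')(T, H) = Add(117, Mul(2, T)) (Function('X')(T, H) = Add(Add(Add(5, 4, T), 108), T) = Add(Add(Add(9, T), 108), T) = Add(Add(117, T), T) = Add(117, Mul(2, T)))
Pow(Function('X')(Function('n')(15, -12), -54), -1) = Pow(Add(117, Mul(2, 15)), -1) = Pow(Add(117, 30), -1) = Pow(147, -1) = Rational(1, 147)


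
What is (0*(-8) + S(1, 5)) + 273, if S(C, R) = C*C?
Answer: 274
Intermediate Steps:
S(C, R) = C²
(0*(-8) + S(1, 5)) + 273 = (0*(-8) + 1²) + 273 = (0 + 1) + 273 = 1 + 273 = 274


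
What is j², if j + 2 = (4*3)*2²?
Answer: 2116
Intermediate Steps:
j = 46 (j = -2 + (4*3)*2² = -2 + 12*4 = -2 + 48 = 46)
j² = 46² = 2116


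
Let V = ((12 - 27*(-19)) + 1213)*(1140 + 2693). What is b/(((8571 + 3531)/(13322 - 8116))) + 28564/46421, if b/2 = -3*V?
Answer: -1609930882737816/93631157 ≈ -1.7194e+7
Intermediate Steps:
V = 6661754 (V = ((12 + 513) + 1213)*3833 = (525 + 1213)*3833 = 1738*3833 = 6661754)
b = -39970524 (b = 2*(-3*6661754) = 2*(-19985262) = -39970524)
b/(((8571 + 3531)/(13322 - 8116))) + 28564/46421 = -39970524*(13322 - 8116)/(8571 + 3531) + 28564/46421 = -39970524/(12102/5206) + 28564*(1/46421) = -39970524/(12102*(1/5206)) + 28564/46421 = -39970524/6051/2603 + 28564/46421 = -39970524*2603/6051 + 28564/46421 = -34681091324/2017 + 28564/46421 = -1609930882737816/93631157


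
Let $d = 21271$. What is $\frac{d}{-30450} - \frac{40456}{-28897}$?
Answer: $\frac{617217113}{879913650} \approx 0.70145$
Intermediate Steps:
$\frac{d}{-30450} - \frac{40456}{-28897} = \frac{21271}{-30450} - \frac{40456}{-28897} = 21271 \left(- \frac{1}{30450}\right) - - \frac{40456}{28897} = - \frac{21271}{30450} + \frac{40456}{28897} = \frac{617217113}{879913650}$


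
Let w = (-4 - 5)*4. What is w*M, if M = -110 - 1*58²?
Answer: 125064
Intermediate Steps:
M = -3474 (M = -110 - 1*3364 = -110 - 3364 = -3474)
w = -36 (w = -9*4 = -36)
w*M = -36*(-3474) = 125064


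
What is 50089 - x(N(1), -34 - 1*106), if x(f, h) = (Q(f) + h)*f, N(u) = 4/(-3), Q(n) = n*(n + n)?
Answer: 1347491/27 ≈ 49907.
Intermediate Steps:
Q(n) = 2*n² (Q(n) = n*(2*n) = 2*n²)
N(u) = -4/3 (N(u) = 4*(-⅓) = -4/3)
x(f, h) = f*(h + 2*f²) (x(f, h) = (2*f² + h)*f = (h + 2*f²)*f = f*(h + 2*f²))
50089 - x(N(1), -34 - 1*106) = 50089 - (-4)*((-34 - 1*106) + 2*(-4/3)²)/3 = 50089 - (-4)*((-34 - 106) + 2*(16/9))/3 = 50089 - (-4)*(-140 + 32/9)/3 = 50089 - (-4)*(-1228)/(3*9) = 50089 - 1*4912/27 = 50089 - 4912/27 = 1347491/27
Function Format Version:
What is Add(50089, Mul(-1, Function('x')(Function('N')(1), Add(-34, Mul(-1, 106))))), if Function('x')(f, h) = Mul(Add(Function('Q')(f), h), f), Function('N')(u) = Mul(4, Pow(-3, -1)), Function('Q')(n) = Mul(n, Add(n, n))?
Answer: Rational(1347491, 27) ≈ 49907.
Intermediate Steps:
Function('Q')(n) = Mul(2, Pow(n, 2)) (Function('Q')(n) = Mul(n, Mul(2, n)) = Mul(2, Pow(n, 2)))
Function('N')(u) = Rational(-4, 3) (Function('N')(u) = Mul(4, Rational(-1, 3)) = Rational(-4, 3))
Function('x')(f, h) = Mul(f, Add(h, Mul(2, Pow(f, 2)))) (Function('x')(f, h) = Mul(Add(Mul(2, Pow(f, 2)), h), f) = Mul(Add(h, Mul(2, Pow(f, 2))), f) = Mul(f, Add(h, Mul(2, Pow(f, 2)))))
Add(50089, Mul(-1, Function('x')(Function('N')(1), Add(-34, Mul(-1, 106))))) = Add(50089, Mul(-1, Mul(Rational(-4, 3), Add(Add(-34, Mul(-1, 106)), Mul(2, Pow(Rational(-4, 3), 2)))))) = Add(50089, Mul(-1, Mul(Rational(-4, 3), Add(Add(-34, -106), Mul(2, Rational(16, 9)))))) = Add(50089, Mul(-1, Mul(Rational(-4, 3), Add(-140, Rational(32, 9))))) = Add(50089, Mul(-1, Mul(Rational(-4, 3), Rational(-1228, 9)))) = Add(50089, Mul(-1, Rational(4912, 27))) = Add(50089, Rational(-4912, 27)) = Rational(1347491, 27)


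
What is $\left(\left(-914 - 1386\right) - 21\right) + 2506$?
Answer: $185$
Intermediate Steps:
$\left(\left(-914 - 1386\right) - 21\right) + 2506 = \left(-2300 - 21\right) + 2506 = -2321 + 2506 = 185$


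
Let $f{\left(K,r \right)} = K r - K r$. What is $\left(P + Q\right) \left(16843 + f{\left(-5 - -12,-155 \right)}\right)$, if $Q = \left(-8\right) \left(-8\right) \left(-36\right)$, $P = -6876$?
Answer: $-154618740$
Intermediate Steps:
$Q = -2304$ ($Q = 64 \left(-36\right) = -2304$)
$f{\left(K,r \right)} = 0$ ($f{\left(K,r \right)} = K r - K r = 0$)
$\left(P + Q\right) \left(16843 + f{\left(-5 - -12,-155 \right)}\right) = \left(-6876 - 2304\right) \left(16843 + 0\right) = \left(-9180\right) 16843 = -154618740$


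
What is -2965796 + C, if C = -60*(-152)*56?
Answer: -2455076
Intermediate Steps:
C = 510720 (C = 9120*56 = 510720)
-2965796 + C = -2965796 + 510720 = -2455076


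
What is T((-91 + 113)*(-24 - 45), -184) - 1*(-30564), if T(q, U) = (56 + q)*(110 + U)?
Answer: 138752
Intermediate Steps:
T((-91 + 113)*(-24 - 45), -184) - 1*(-30564) = (6160 + 56*(-184) + 110*((-91 + 113)*(-24 - 45)) - 184*(-91 + 113)*(-24 - 45)) - 1*(-30564) = (6160 - 10304 + 110*(22*(-69)) - 4048*(-69)) + 30564 = (6160 - 10304 + 110*(-1518) - 184*(-1518)) + 30564 = (6160 - 10304 - 166980 + 279312) + 30564 = 108188 + 30564 = 138752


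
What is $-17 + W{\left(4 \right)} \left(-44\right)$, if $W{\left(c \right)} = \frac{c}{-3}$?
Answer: $\frac{125}{3} \approx 41.667$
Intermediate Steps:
$W{\left(c \right)} = - \frac{c}{3}$ ($W{\left(c \right)} = c \left(- \frac{1}{3}\right) = - \frac{c}{3}$)
$-17 + W{\left(4 \right)} \left(-44\right) = -17 + \left(- \frac{1}{3}\right) 4 \left(-44\right) = -17 - - \frac{176}{3} = -17 + \frac{176}{3} = \frac{125}{3}$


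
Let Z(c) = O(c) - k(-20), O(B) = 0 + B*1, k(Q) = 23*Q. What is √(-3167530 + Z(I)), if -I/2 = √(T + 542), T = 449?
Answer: √(-3167070 - 2*√991) ≈ 1779.6*I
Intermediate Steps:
O(B) = B (O(B) = 0 + B = B)
I = -2*√991 (I = -2*√(449 + 542) = -2*√991 ≈ -62.960)
Z(c) = 460 + c (Z(c) = c - 23*(-20) = c - 1*(-460) = c + 460 = 460 + c)
√(-3167530 + Z(I)) = √(-3167530 + (460 - 2*√991)) = √(-3167070 - 2*√991)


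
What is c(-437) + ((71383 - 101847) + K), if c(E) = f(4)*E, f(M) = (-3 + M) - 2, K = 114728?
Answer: 84701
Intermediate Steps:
f(M) = -5 + M
c(E) = -E (c(E) = (-5 + 4)*E = -E)
c(-437) + ((71383 - 101847) + K) = -1*(-437) + ((71383 - 101847) + 114728) = 437 + (-30464 + 114728) = 437 + 84264 = 84701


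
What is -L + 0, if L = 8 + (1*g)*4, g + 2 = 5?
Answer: -20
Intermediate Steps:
g = 3 (g = -2 + 5 = 3)
L = 20 (L = 8 + (1*3)*4 = 8 + 3*4 = 8 + 12 = 20)
-L + 0 = -1*20 + 0 = -20 + 0 = -20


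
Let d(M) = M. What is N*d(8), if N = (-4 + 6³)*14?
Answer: 23744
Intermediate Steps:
N = 2968 (N = (-4 + 216)*14 = 212*14 = 2968)
N*d(8) = 2968*8 = 23744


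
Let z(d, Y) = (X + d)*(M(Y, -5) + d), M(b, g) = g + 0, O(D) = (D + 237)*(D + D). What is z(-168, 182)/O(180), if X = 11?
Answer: 27161/150120 ≈ 0.18093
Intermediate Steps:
O(D) = 2*D*(237 + D) (O(D) = (237 + D)*(2*D) = 2*D*(237 + D))
M(b, g) = g
z(d, Y) = (-5 + d)*(11 + d) (z(d, Y) = (11 + d)*(-5 + d) = (-5 + d)*(11 + d))
z(-168, 182)/O(180) = (-55 + (-168)² + 6*(-168))/((2*180*(237 + 180))) = (-55 + 28224 - 1008)/((2*180*417)) = 27161/150120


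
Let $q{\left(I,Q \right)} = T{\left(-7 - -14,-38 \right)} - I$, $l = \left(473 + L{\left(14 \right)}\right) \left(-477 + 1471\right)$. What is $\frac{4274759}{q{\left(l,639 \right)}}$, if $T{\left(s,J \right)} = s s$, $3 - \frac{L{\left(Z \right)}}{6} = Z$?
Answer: $- \frac{4274759}{404509} \approx -10.568$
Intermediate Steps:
$L{\left(Z \right)} = 18 - 6 Z$
$T{\left(s,J \right)} = s^{2}$
$l = 404558$ ($l = \left(473 + \left(18 - 84\right)\right) \left(-477 + 1471\right) = \left(473 + \left(18 - 84\right)\right) 994 = \left(473 - 66\right) 994 = 407 \cdot 994 = 404558$)
$q{\left(I,Q \right)} = 49 - I$ ($q{\left(I,Q \right)} = \left(-7 - -14\right)^{2} - I = \left(-7 + 14\right)^{2} - I = 7^{2} - I = 49 - I$)
$\frac{4274759}{q{\left(l,639 \right)}} = \frac{4274759}{49 - 404558} = \frac{4274759}{-404509} = 4274759 \left(- \frac{1}{404509}\right) = - \frac{4274759}{404509}$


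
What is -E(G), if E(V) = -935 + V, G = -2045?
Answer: 2980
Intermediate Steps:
-E(G) = -(-935 - 2045) = -1*(-2980) = 2980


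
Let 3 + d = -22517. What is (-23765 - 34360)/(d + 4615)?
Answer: 11625/3581 ≈ 3.2463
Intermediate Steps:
d = -22520 (d = -3 - 22517 = -22520)
(-23765 - 34360)/(d + 4615) = (-23765 - 34360)/(-22520 + 4615) = -58125/(-17905) = -58125*(-1/17905) = 11625/3581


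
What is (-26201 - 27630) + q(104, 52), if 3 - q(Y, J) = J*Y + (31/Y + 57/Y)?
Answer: -770079/13 ≈ -59237.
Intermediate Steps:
q(Y, J) = 3 - 88/Y - J*Y (q(Y, J) = 3 - (J*Y + (31/Y + 57/Y)) = 3 - (J*Y + 88/Y) = 3 - (88/Y + J*Y) = 3 + (-88/Y - J*Y) = 3 - 88/Y - J*Y)
(-26201 - 27630) + q(104, 52) = (-26201 - 27630) + (3 - 88/104 - 1*52*104) = -53831 + (3 - 88*1/104 - 5408) = -53831 + (3 - 11/13 - 5408) = -53831 - 70276/13 = -770079/13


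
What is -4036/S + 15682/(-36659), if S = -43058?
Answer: -263639916/789231611 ≈ -0.33405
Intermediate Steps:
-4036/S + 15682/(-36659) = -4036/(-43058) + 15682/(-36659) = -4036*(-1/43058) + 15682*(-1/36659) = 2018/21529 - 15682/36659 = -263639916/789231611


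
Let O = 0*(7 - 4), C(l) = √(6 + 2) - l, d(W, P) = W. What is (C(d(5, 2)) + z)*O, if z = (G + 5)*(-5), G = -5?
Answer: 0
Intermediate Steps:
C(l) = -l + 2*√2 (C(l) = √8 - l = 2*√2 - l = -l + 2*√2)
O = 0 (O = 0*3 = 0)
z = 0 (z = (-5 + 5)*(-5) = 0*(-5) = 0)
(C(d(5, 2)) + z)*O = ((-1*5 + 2*√2) + 0)*0 = ((-5 + 2*√2) + 0)*0 = (-5 + 2*√2)*0 = 0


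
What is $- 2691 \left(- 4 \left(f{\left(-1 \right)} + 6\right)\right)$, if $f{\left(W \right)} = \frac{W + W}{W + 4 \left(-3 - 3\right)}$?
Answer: $\frac{1636128}{25} \approx 65445.0$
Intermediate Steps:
$f{\left(W \right)} = \frac{2 W}{-24 + W}$ ($f{\left(W \right)} = \frac{2 W}{W + 4 \left(-6\right)} = \frac{2 W}{W - 24} = \frac{2 W}{-24 + W}$)
$- 2691 \left(- 4 \left(f{\left(-1 \right)} + 6\right)\right) = - 2691 \left(- 4 \left(2 \left(-1\right) \frac{1}{-24 - 1} + 6\right)\right) = - 2691 \left(- 4 \left(2 \left(-1\right) \frac{1}{-25} + 6\right)\right) = - 2691 \left(- 4 \left(2 \left(-1\right) \left(- \frac{1}{25}\right) + 6\right)\right) = - 2691 \left(- 4 \left(\frac{2}{25} + 6\right)\right) = - 2691 \left(\left(-4\right) \frac{152}{25}\right) = \left(-2691\right) \left(- \frac{608}{25}\right) = \frac{1636128}{25}$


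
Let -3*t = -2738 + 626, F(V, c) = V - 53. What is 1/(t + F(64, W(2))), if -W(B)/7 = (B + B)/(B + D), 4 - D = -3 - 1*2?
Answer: 1/715 ≈ 0.0013986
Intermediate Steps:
D = 9 (D = 4 - (-3 - 1*2) = 4 - (-3 - 2) = 4 - 1*(-5) = 4 + 5 = 9)
W(B) = -14*B/(9 + B) (W(B) = -7*(B + B)/(B + 9) = -7*2*B/(9 + B) = -14*B/(9 + B))
F(V, c) = -53 + V
t = 704 (t = -(-2738 + 626)/3 = -⅓*(-2112) = 704)
1/(t + F(64, W(2))) = 1/(704 + (-53 + 64)) = 1/(704 + 11) = 1/715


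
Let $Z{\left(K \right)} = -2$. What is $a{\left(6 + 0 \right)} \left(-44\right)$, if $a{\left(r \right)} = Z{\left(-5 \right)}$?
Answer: $88$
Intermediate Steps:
$a{\left(r \right)} = -2$
$a{\left(6 + 0 \right)} \left(-44\right) = \left(-2\right) \left(-44\right) = 88$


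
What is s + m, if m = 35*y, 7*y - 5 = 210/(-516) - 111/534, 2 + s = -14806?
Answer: -56586306/3827 ≈ -14786.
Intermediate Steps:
s = -14808 (s = -2 - 14806 = -14808)
y = 16782/26789 (y = 5/7 + (210/(-516) - 111/534)/7 = 5/7 + (210*(-1/516) - 111*1/534)/7 = 5/7 + (-35/86 - 37/178)/7 = 5/7 + (1/7)*(-2353/3827) = 5/7 - 2353/26789 = 16782/26789 ≈ 0.62645)
m = 83910/3827 (m = 35*(16782/26789) = 83910/3827 ≈ 21.926)
s + m = -14808 + 83910/3827 = -56586306/3827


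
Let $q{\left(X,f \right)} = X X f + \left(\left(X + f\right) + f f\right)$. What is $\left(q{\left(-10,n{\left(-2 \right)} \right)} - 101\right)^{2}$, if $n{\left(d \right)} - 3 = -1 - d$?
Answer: $95481$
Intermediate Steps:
$n{\left(d \right)} = 2 - d$ ($n{\left(d \right)} = 3 - \left(1 + d\right) = 2 - d$)
$q{\left(X,f \right)} = X + f + f^{2} + f X^{2}$ ($q{\left(X,f \right)} = X^{2} f + \left(\left(X + f\right) + f^{2}\right) = f X^{2} + \left(X + f + f^{2}\right) = X + f + f^{2} + f X^{2}$)
$\left(q{\left(-10,n{\left(-2 \right)} \right)} - 101\right)^{2} = \left(\left(-10 + \left(2 - -2\right) + \left(2 - -2\right)^{2} + \left(2 - -2\right) \left(-10\right)^{2}\right) - 101\right)^{2} = \left(\left(-10 + \left(2 + 2\right) + \left(2 + 2\right)^{2} + \left(2 + 2\right) 100\right) - 101\right)^{2} = \left(\left(-10 + 4 + 4^{2} + 4 \cdot 100\right) - 101\right)^{2} = \left(\left(-10 + 4 + 16 + 400\right) - 101\right)^{2} = \left(410 - 101\right)^{2} = 309^{2} = 95481$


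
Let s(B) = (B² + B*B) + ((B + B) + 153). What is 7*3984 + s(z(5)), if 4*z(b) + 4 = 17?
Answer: 224549/8 ≈ 28069.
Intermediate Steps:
z(b) = 13/4 (z(b) = -1 + (¼)*17 = -1 + 17/4 = 13/4)
s(B) = 153 + 2*B + 2*B² (s(B) = (B² + B²) + (2*B + 153) = 2*B² + (153 + 2*B) = 153 + 2*B + 2*B²)
7*3984 + s(z(5)) = 7*3984 + (153 + 2*(13/4) + 2*(13/4)²) = 27888 + (153 + 13/2 + 2*(169/16)) = 27888 + (153 + 13/2 + 169/8) = 27888 + 1445/8 = 224549/8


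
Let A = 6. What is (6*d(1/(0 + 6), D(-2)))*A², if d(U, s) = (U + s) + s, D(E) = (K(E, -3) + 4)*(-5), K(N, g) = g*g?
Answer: -28044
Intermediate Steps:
K(N, g) = g²
D(E) = -65 (D(E) = ((-3)² + 4)*(-5) = (9 + 4)*(-5) = 13*(-5) = -65)
d(U, s) = U + 2*s
(6*d(1/(0 + 6), D(-2)))*A² = (6*(1/(0 + 6) + 2*(-65)))*6² = (6*(1/6 - 130))*36 = (6*(⅙ - 130))*36 = (6*(-779/6))*36 = -779*36 = -28044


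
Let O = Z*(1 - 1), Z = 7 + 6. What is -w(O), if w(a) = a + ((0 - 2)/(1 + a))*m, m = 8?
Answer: 16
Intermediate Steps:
Z = 13
O = 0 (O = 13*(1 - 1) = 13*0 = 0)
w(a) = a - 16/(1 + a) (w(a) = a + ((0 - 2)/(1 + a))*8 = a - 2/(1 + a)*8 = a - 16/(1 + a))
-w(O) = -(-16 + 0 + 0²)/(1 + 0) = -(-16 + 0 + 0)/1 = -(-16) = -1*(-16) = 16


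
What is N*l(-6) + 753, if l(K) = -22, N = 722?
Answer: -15131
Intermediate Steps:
N*l(-6) + 753 = 722*(-22) + 753 = -15884 + 753 = -15131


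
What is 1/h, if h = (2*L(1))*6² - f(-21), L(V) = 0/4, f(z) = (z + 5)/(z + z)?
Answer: -21/8 ≈ -2.6250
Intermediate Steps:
f(z) = (5 + z)/(2*z) (f(z) = (5 + z)/((2*z)) = (5 + z)*(1/(2*z)) = (5 + z)/(2*z))
L(V) = 0 (L(V) = 0*(¼) = 0)
h = -8/21 (h = (2*0)*6² - (5 - 21)/(2*(-21)) = 0*36 - (-1)*(-16)/(2*21) = 0 - 1*8/21 = 0 - 8/21 = -8/21 ≈ -0.38095)
1/h = 1/(-8/21) = -21/8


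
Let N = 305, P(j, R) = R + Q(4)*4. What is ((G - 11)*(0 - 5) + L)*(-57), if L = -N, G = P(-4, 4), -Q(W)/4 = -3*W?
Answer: 70110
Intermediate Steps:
Q(W) = 12*W (Q(W) = -(-12)*W = 12*W)
P(j, R) = 192 + R (P(j, R) = R + (12*4)*4 = R + 48*4 = R + 192 = 192 + R)
G = 196 (G = 192 + 4 = 196)
L = -305 (L = -1*305 = -305)
((G - 11)*(0 - 5) + L)*(-57) = ((196 - 11)*(0 - 5) - 305)*(-57) = (185*(-5) - 305)*(-57) = (-925 - 305)*(-57) = -1230*(-57) = 70110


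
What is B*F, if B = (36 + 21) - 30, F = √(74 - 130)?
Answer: 54*I*√14 ≈ 202.05*I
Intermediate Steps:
F = 2*I*√14 (F = √(-56) = 2*I*√14 ≈ 7.4833*I)
B = 27 (B = 57 - 30 = 27)
B*F = 27*(2*I*√14) = 54*I*√14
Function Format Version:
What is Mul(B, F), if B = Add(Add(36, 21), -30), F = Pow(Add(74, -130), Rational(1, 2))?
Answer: Mul(54, I, Pow(14, Rational(1, 2))) ≈ Mul(202.05, I)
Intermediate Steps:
F = Mul(2, I, Pow(14, Rational(1, 2))) (F = Pow(-56, Rational(1, 2)) = Mul(2, I, Pow(14, Rational(1, 2))) ≈ Mul(7.4833, I))
B = 27 (B = Add(57, -30) = 27)
Mul(B, F) = Mul(27, Mul(2, I, Pow(14, Rational(1, 2)))) = Mul(54, I, Pow(14, Rational(1, 2)))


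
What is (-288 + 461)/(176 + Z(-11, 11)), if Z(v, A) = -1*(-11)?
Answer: 173/187 ≈ 0.92513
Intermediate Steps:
Z(v, A) = 11
(-288 + 461)/(176 + Z(-11, 11)) = (-288 + 461)/(176 + 11) = 173/187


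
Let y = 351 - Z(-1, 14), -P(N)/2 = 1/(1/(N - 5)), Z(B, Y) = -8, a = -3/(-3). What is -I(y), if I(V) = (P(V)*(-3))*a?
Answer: -2124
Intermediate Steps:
a = 1 (a = -3*(-⅓) = 1)
P(N) = 10 - 2*N (P(N) = -(-10 + 2*N) = -2*(-5 + N) = 10 - 2*N)
y = 359 (y = 351 - 1*(-8) = 351 + 8 = 359)
I(V) = -30 + 6*V (I(V) = ((10 - 2*V)*(-3))*1 = (-30 + 6*V)*1 = -30 + 6*V)
-I(y) = -(-30 + 6*359) = -(-30 + 2154) = -1*2124 = -2124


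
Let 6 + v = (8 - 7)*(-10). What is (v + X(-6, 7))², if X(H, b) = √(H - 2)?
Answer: 248 - 64*I*√2 ≈ 248.0 - 90.51*I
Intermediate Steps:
X(H, b) = √(-2 + H)
v = -16 (v = -6 + (8 - 7)*(-10) = -6 + 1*(-10) = -6 - 10 = -16)
(v + X(-6, 7))² = (-16 + √(-2 - 6))² = (-16 + √(-8))² = (-16 + 2*I*√2)²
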